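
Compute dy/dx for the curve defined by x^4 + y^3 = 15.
Differentiate both sides with respect to x, treating y as y(x). By the chain rule, any term containing y contributes a factor of y' = dy/dx when we differentiate it.

Move every term to one side and write the relation as F(x, y) = 0. Term by term,
  d/dx[x^4] = 4x^3
  d/dx[y^3] = 3y^2·y'
  d/dx[-15] = 0

The pieces without y' make up ∂F/∂x and the coefficient of y' is ∂F/∂y:
  ∂F/∂x = 4x^3,
  ∂F/∂y = 3y^2.

Since d/dx[F] = ∂F/∂x + (∂F/∂y)·y' = 0, solve for y':
  (∂F/∂y)·y' = -∂F/∂x
  dy/dx = -(∂F/∂x)/(∂F/∂y) = -(4x^3)/(3y^2) = -4x^3/(3y^2)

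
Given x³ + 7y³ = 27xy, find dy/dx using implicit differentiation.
Differentiate the relation implicitly: treat y = y(x) and apply the chain rule, so every y-derivative picks up a y' = dy/dx factor.

With everything moved to the left-hand side, differentiate term by term:
  d/dx[x^3] = 3x^2
  d/dx[-27xy] = -27x·y' - 27y
  d/dx[7y^3] = 21y^2·y'

Separating the contributions that come from x directly and those that come through y:
  without y':      3x^2 - 27y
  multiplying y':  -27x + 21y^2

so (3x^2 - 27y) + (-27x + 21y^2)·y' = 0, and therefore
  dy/dx = -(3x^2 - 27y)/(-27x + 21y^2) = (x^2 - 9y)/(9x - 7y^2)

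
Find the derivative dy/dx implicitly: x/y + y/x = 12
Apply d/dx to both sides, remembering that y depends on x. Each occurrence of y therefore brings in a y' = dy/dx via the chain rule.

With F(x, y) equal to the left-hand side minus the right, differentiate F term by term:
  d/dx[x/y] = -x·y'/y^2 + 1/y
  d/dx[y/x] = y'/x - y/x^2
  d/dx[-12] = 0
Adding these up, d/dx[F] = 0 becomes
  (1/y - y/x^2) + (-x/y^2 + 1/x)·y' = 0,
so isolating y',
  dy/dx = -(1/y - y/x^2)/(-x/y^2 + 1/x)
        = -((x - y)(x + y)/(x^2y))/(-(x - y)(x + y)/(xy^2)) = y/x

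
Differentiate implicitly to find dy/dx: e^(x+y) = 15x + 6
Take d/dx of both sides. Since y is implicitly a function of x, the chain rule attaches a y' = dy/dx factor whenever we differentiate through y.

Set F(x, y) = (left side) − (right side), so the curve is F = 0. Differentiating each term of F:
  d/dx[-15x] = -15
  d/dx[e^(x + y)] = (y' + 1)·e^(x + y)
  d/dx[-6] = 0

Collecting, the y'-free part is the partial derivative in x and the y' coefficient is the partial derivative in y:
  ∂F/∂x = e^(x + y) - 15
  ∂F/∂y = e^(x + y)

so d/dx[F(x, y(x))] = ∂F/∂x + (∂F/∂y)·y' = 0. Rearranging,
  dy/dx = -(∂F/∂x)/(∂F/∂y) = -(e^(x + y) - 15)/(e^(x + y)) = 15e^(-x - y) - 1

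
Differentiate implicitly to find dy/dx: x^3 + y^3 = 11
Apply d/dx to both sides, remembering that y depends on x. Each occurrence of y therefore brings in a y' = dy/dx via the chain rule.

With F(x, y) equal to the left-hand side minus the right, differentiate F term by term:
  d/dx[x^3] = 3x^2
  d/dx[y^3] = 3y^2·y'
  d/dx[-11] = 0
Adding these up, d/dx[F] = 0 becomes
  (3x^2) + (3y^2)·y' = 0,
so isolating y',
  dy/dx = -(3x^2)/(3y^2) = -x^2/y^2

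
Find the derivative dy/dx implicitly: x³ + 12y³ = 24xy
Differentiate both sides with respect to x, treating y as y(x). By the chain rule, any term containing y contributes a factor of y' = dy/dx when we differentiate it.

Move every term to one side and write the relation as F(x, y) = 0. Term by term,
  d/dx[x^3] = 3x^2
  d/dx[-24xy] = -24x·y' - 24y
  d/dx[12y^3] = 36y^2·y'

The pieces without y' make up ∂F/∂x and the coefficient of y' is ∂F/∂y:
  ∂F/∂x = 3x^2 - 24y,
  ∂F/∂y = -24x + 36y^2.

Since d/dx[F] = ∂F/∂x + (∂F/∂y)·y' = 0, solve for y':
  (∂F/∂y)·y' = -∂F/∂x
  dy/dx = -(∂F/∂x)/(∂F/∂y) = -(3x^2 - 24y)/(-24x + 36y^2) = (x^2 - 8y)/(4(2x - 3y^2))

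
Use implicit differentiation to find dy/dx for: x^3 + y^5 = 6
Take d/dx of both sides. Since y is implicitly a function of x, the chain rule attaches a y' = dy/dx factor whenever we differentiate through y.

Set F(x, y) = (left side) − (right side), so the curve is F = 0. Differentiating each term of F:
  d/dx[x^3] = 3x^2
  d/dx[y^5] = 5y^4·y'
  d/dx[-6] = 0

Collecting, the y'-free part is the partial derivative in x and the y' coefficient is the partial derivative in y:
  ∂F/∂x = 3x^2
  ∂F/∂y = 5y^4

so d/dx[F(x, y(x))] = ∂F/∂x + (∂F/∂y)·y' = 0. Rearranging,
  dy/dx = -(∂F/∂x)/(∂F/∂y) = -(3x^2)/(5y^4) = -3x^2/(5y^4)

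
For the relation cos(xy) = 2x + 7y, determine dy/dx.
Apply d/dx to both sides, remembering that y depends on x. Each occurrence of y therefore brings in a y' = dy/dx via the chain rule.

With F(x, y) equal to the left-hand side minus the right, differentiate F term by term:
  d/dx[-2x] = -2
  d/dx[-7y] = -7·y'
  d/dx[cos(xy)] = -(x·y' + y)·sin(xy)
Adding these up, d/dx[F] = 0 becomes
  (-y·sin(xy) - 2) + (-x·sin(xy) - 7)·y' = 0,
so isolating y',
  dy/dx = -(-y·sin(xy) - 2)/(-x·sin(xy) - 7) = -(y·sin(xy) + 2)/(x·sin(xy) + 7)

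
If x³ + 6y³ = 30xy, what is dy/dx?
Differentiate the relation implicitly: treat y = y(x) and apply the chain rule, so every y-derivative picks up a y' = dy/dx factor.

With everything moved to the left-hand side, differentiate term by term:
  d/dx[x^3] = 3x^2
  d/dx[-30xy] = -30x·y' - 30y
  d/dx[6y^3] = 18y^2·y'

Separating the contributions that come from x directly and those that come through y:
  without y':      3x^2 - 30y
  multiplying y':  -30x + 18y^2

so (3x^2 - 30y) + (-30x + 18y^2)·y' = 0, and therefore
  dy/dx = -(3x^2 - 30y)/(-30x + 18y^2) = (x^2 - 10y)/(2(5x - 3y^2))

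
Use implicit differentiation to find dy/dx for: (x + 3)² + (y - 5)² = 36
Differentiate the relation implicitly: treat y = y(x) and apply the chain rule, so every y-derivative picks up a y' = dy/dx factor.

With everything moved to the left-hand side, differentiate term by term:
  d/dx[(x + 3)^2] = 2x + 6
  d/dx[(y - 5)^2] = 2·y'(y - 5)
  d/dx[-36] = 0

Separating the contributions that come from x directly and those that come through y:
  without y':      2x + 6
  multiplying y':  2y - 10

so (2x + 6) + (2y - 10)·y' = 0, and therefore
  dy/dx = -(2x + 6)/(2y - 10) = (-x - 3)/(y - 5)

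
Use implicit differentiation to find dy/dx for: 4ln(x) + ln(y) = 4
Differentiate the relation implicitly: treat y = y(x) and apply the chain rule, so every y-derivative picks up a y' = dy/dx factor.

With everything moved to the left-hand side, differentiate term by term:
  d/dx[4ln(x)] = 4/x
  d/dx[ln(y)] = y'/y
  d/dx[-4] = 0

Separating the contributions that come from x directly and those that come through y:
  without y':      4/x
  multiplying y':  1/y

so (4/x) + (1/y)·y' = 0, and therefore
  dy/dx = -(4/x)/(1/y) = -4y/x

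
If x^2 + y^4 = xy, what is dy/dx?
Differentiate both sides with respect to x, treating y as y(x). By the chain rule, any term containing y contributes a factor of y' = dy/dx when we differentiate it.

Move every term to one side and write the relation as F(x, y) = 0. Term by term,
  d/dx[x^2] = 2x
  d/dx[-xy] = -x·y' - y
  d/dx[y^4] = 4y^3·y'

The pieces without y' make up ∂F/∂x and the coefficient of y' is ∂F/∂y:
  ∂F/∂x = 2x - y,
  ∂F/∂y = -x + 4y^3.

Since d/dx[F] = ∂F/∂x + (∂F/∂y)·y' = 0, solve for y':
  (∂F/∂y)·y' = -∂F/∂x
  dy/dx = -(∂F/∂x)/(∂F/∂y) = -(2x - y)/(-x + 4y^3) = (2x - y)/(x - 4y^3)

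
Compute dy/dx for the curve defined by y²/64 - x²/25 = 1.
Take d/dx of both sides. Since y is implicitly a function of x, the chain rule attaches a y' = dy/dx factor whenever we differentiate through y.

Set F(x, y) = (left side) − (right side), so the curve is F = 0. Differentiating each term of F:
  d/dx[-x^2/25] = -2x/25
  d/dx[y^2/64] = y·y'/32
  d/dx[-1] = 0

Collecting, the y'-free part is the partial derivative in x and the y' coefficient is the partial derivative in y:
  ∂F/∂x = -2x/25
  ∂F/∂y = y/32

so d/dx[F(x, y(x))] = ∂F/∂x + (∂F/∂y)·y' = 0. Rearranging,
  dy/dx = -(∂F/∂x)/(∂F/∂y) = -(-2x/25)/(y/32) = 64x/(25y)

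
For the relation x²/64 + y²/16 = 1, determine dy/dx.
Apply d/dx to both sides, remembering that y depends on x. Each occurrence of y therefore brings in a y' = dy/dx via the chain rule.

With F(x, y) equal to the left-hand side minus the right, differentiate F term by term:
  d/dx[x^2/64] = x/32
  d/dx[y^2/16] = y·y'/8
  d/dx[-1] = 0
Adding these up, d/dx[F] = 0 becomes
  (x/32) + (y/8)·y' = 0,
so isolating y',
  dy/dx = -(x/32)/(y/8) = -x/(4y)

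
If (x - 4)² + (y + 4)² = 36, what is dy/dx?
Take d/dx of both sides. Since y is implicitly a function of x, the chain rule attaches a y' = dy/dx factor whenever we differentiate through y.

Set F(x, y) = (left side) − (right side), so the curve is F = 0. Differentiating each term of F:
  d/dx[(x - 4)^2] = 2x - 8
  d/dx[(y + 4)^2] = 2·y'(y + 4)
  d/dx[-36] = 0

Collecting, the y'-free part is the partial derivative in x and the y' coefficient is the partial derivative in y:
  ∂F/∂x = 2x - 8
  ∂F/∂y = 2y + 8

so d/dx[F(x, y(x))] = ∂F/∂x + (∂F/∂y)·y' = 0. Rearranging,
  dy/dx = -(∂F/∂x)/(∂F/∂y) = -(2x - 8)/(2y + 8) = (4 - x)/(y + 4)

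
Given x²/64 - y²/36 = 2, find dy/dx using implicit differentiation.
Take d/dx of both sides. Since y is implicitly a function of x, the chain rule attaches a y' = dy/dx factor whenever we differentiate through y.

Set F(x, y) = (left side) − (right side), so the curve is F = 0. Differentiating each term of F:
  d/dx[x^2/64] = x/32
  d/dx[-y^2/36] = -y·y'/18
  d/dx[-2] = 0

Collecting, the y'-free part is the partial derivative in x and the y' coefficient is the partial derivative in y:
  ∂F/∂x = x/32
  ∂F/∂y = -y/18

so d/dx[F(x, y(x))] = ∂F/∂x + (∂F/∂y)·y' = 0. Rearranging,
  dy/dx = -(∂F/∂x)/(∂F/∂y) = -(x/32)/(-y/18) = 9x/(16y)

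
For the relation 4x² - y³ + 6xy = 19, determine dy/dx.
Differentiate the relation implicitly: treat y = y(x) and apply the chain rule, so every y-derivative picks up a y' = dy/dx factor.

With everything moved to the left-hand side, differentiate term by term:
  d/dx[4x^2] = 8x
  d/dx[6xy] = 6x·y' + 6y
  d/dx[-y^3] = -3y^2·y'
  d/dx[-19] = 0

Separating the contributions that come from x directly and those that come through y:
  without y':      8x + 6y
  multiplying y':  6x - 3y^2

so (8x + 6y) + (6x - 3y^2)·y' = 0, and therefore
  dy/dx = -(8x + 6y)/(6x - 3y^2) = 2(-4x - 3y)/(3(2x - y^2))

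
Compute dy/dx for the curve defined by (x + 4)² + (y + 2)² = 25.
Apply d/dx to both sides, remembering that y depends on x. Each occurrence of y therefore brings in a y' = dy/dx via the chain rule.

With F(x, y) equal to the left-hand side minus the right, differentiate F term by term:
  d/dx[(x + 4)^2] = 2x + 8
  d/dx[(y + 2)^2] = 2·y'(y + 2)
  d/dx[-25] = 0
Adding these up, d/dx[F] = 0 becomes
  (2x + 8) + (2y + 4)·y' = 0,
so isolating y',
  dy/dx = -(2x + 8)/(2y + 4) = (-x - 4)/(y + 2)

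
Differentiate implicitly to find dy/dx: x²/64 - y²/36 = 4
Differentiate the relation implicitly: treat y = y(x) and apply the chain rule, so every y-derivative picks up a y' = dy/dx factor.

With everything moved to the left-hand side, differentiate term by term:
  d/dx[x^2/64] = x/32
  d/dx[-y^2/36] = -y·y'/18
  d/dx[-4] = 0

Separating the contributions that come from x directly and those that come through y:
  without y':      x/32
  multiplying y':  -y/18

so (x/32) + (-y/18)·y' = 0, and therefore
  dy/dx = -(x/32)/(-y/18) = 9x/(16y)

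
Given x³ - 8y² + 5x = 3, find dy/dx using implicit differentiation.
Differentiate the relation implicitly: treat y = y(x) and apply the chain rule, so every y-derivative picks up a y' = dy/dx factor.

With everything moved to the left-hand side, differentiate term by term:
  d/dx[x^3] = 3x^2
  d/dx[5x] = 5
  d/dx[-8y^2] = -16y·y'
  d/dx[-3] = 0

Separating the contributions that come from x directly and those that come through y:
  without y':      3x^2 + 5
  multiplying y':  -16y

so (3x^2 + 5) + (-16y)·y' = 0, and therefore
  dy/dx = -(3x^2 + 5)/(-16y) = (3x^2 + 5)/(16y)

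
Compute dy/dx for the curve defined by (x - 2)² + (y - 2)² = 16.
Take d/dx of both sides. Since y is implicitly a function of x, the chain rule attaches a y' = dy/dx factor whenever we differentiate through y.

Set F(x, y) = (left side) − (right side), so the curve is F = 0. Differentiating each term of F:
  d/dx[(x - 2)^2] = 2x - 4
  d/dx[(y - 2)^2] = 2·y'(y - 2)
  d/dx[-16] = 0

Collecting, the y'-free part is the partial derivative in x and the y' coefficient is the partial derivative in y:
  ∂F/∂x = 2x - 4
  ∂F/∂y = 2y - 4

so d/dx[F(x, y(x))] = ∂F/∂x + (∂F/∂y)·y' = 0. Rearranging,
  dy/dx = -(∂F/∂x)/(∂F/∂y) = -(2x - 4)/(2y - 4) = (2 - x)/(y - 2)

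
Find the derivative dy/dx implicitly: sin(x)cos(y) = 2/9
Differentiate both sides with respect to x, treating y as y(x). By the chain rule, any term containing y contributes a factor of y' = dy/dx when we differentiate it.

Move every term to one side and write the relation as F(x, y) = 0. Term by term,
  d/dx[sin(x)·cos(y)] = -y'·sin(x)·sin(y) + cos(x)·cos(y)
  d/dx[-2/9] = 0

The pieces without y' make up ∂F/∂x and the coefficient of y' is ∂F/∂y:
  ∂F/∂x = cos(x)·cos(y),
  ∂F/∂y = -sin(x)·sin(y).

Since d/dx[F] = ∂F/∂x + (∂F/∂y)·y' = 0, solve for y':
  (∂F/∂y)·y' = -∂F/∂x
  dy/dx = -(∂F/∂x)/(∂F/∂y) = -(cos(x)·cos(y))/(-sin(x)·sin(y)) = 1/(tan(x)·tan(y))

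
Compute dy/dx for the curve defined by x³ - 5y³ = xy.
Apply d/dx to both sides, remembering that y depends on x. Each occurrence of y therefore brings in a y' = dy/dx via the chain rule.

With F(x, y) equal to the left-hand side minus the right, differentiate F term by term:
  d/dx[x^3] = 3x^2
  d/dx[-xy] = -x·y' - y
  d/dx[-5y^3] = -15y^2·y'
Adding these up, d/dx[F] = 0 becomes
  (3x^2 - y) + (-x - 15y^2)·y' = 0,
so isolating y',
  dy/dx = -(3x^2 - y)/(-x - 15y^2) = (3x^2 - y)/(x + 15y^2)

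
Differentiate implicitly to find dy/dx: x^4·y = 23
Apply d/dx to both sides, remembering that y depends on x. Each occurrence of y therefore brings in a y' = dy/dx via the chain rule.

With F(x, y) equal to the left-hand side minus the right, differentiate F term by term:
  d/dx[x^4y] = x^4·y' + 4x^3y
  d/dx[-23] = 0
Adding these up, d/dx[F] = 0 becomes
  (4x^3y) + (x^4)·y' = 0,
so isolating y',
  dy/dx = -(4x^3y)/(x^4) = -4y/x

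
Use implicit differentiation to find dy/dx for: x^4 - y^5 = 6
Apply d/dx to both sides, remembering that y depends on x. Each occurrence of y therefore brings in a y' = dy/dx via the chain rule.

With F(x, y) equal to the left-hand side minus the right, differentiate F term by term:
  d/dx[x^4] = 4x^3
  d/dx[-y^5] = -5y^4·y'
  d/dx[-6] = 0
Adding these up, d/dx[F] = 0 becomes
  (4x^3) + (-5y^4)·y' = 0,
so isolating y',
  dy/dx = -(4x^3)/(-5y^4) = 4x^3/(5y^4)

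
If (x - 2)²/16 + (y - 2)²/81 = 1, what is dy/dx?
Apply d/dx to both sides, remembering that y depends on x. Each occurrence of y therefore brings in a y' = dy/dx via the chain rule.

With F(x, y) equal to the left-hand side minus the right, differentiate F term by term:
  d/dx[(x - 2)^2/16] = x/8 - 1/4
  d/dx[(y - 2)^2/81] = 2·y'(y - 2)/81
  d/dx[-1] = 0
Adding these up, d/dx[F] = 0 becomes
  (x/8 - 1/4) + (2y/81 - 4/81)·y' = 0,
so isolating y',
  dy/dx = -(x/8 - 1/4)/(2y/81 - 4/81)
        = -((x - 2)/8)/(2(y - 2)/81) = 81(2 - x)/(16(y - 2))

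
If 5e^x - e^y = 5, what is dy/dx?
Apply d/dx to both sides, remembering that y depends on x. Each occurrence of y therefore brings in a y' = dy/dx via the chain rule.

With F(x, y) equal to the left-hand side minus the right, differentiate F term by term:
  d/dx[5e^(x)] = 5e^(x)
  d/dx[-e^(y)] = -y'·e^(y)
  d/dx[-5] = 0
Adding these up, d/dx[F] = 0 becomes
  (5e^(x)) + (-e^(y))·y' = 0,
so isolating y',
  dy/dx = -(5e^(x))/(-e^(y)) = 5e^(x - y)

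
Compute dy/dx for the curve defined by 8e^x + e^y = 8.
Take d/dx of both sides. Since y is implicitly a function of x, the chain rule attaches a y' = dy/dx factor whenever we differentiate through y.

Set F(x, y) = (left side) − (right side), so the curve is F = 0. Differentiating each term of F:
  d/dx[8e^(x)] = 8e^(x)
  d/dx[e^(y)] = y'·e^(y)
  d/dx[-8] = 0

Collecting, the y'-free part is the partial derivative in x and the y' coefficient is the partial derivative in y:
  ∂F/∂x = 8e^(x)
  ∂F/∂y = e^(y)

so d/dx[F(x, y(x))] = ∂F/∂x + (∂F/∂y)·y' = 0. Rearranging,
  dy/dx = -(∂F/∂x)/(∂F/∂y) = -(8e^(x))/(e^(y)) = -8e^(x - y)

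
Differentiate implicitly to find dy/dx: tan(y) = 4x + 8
Differentiate both sides with respect to x, treating y as y(x). By the chain rule, any term containing y contributes a factor of y' = dy/dx when we differentiate it.

Move every term to one side and write the relation as F(x, y) = 0. Term by term,
  d/dx[-4x] = -4
  d/dx[tan(y)] = y'(tan(y)^2 + 1)
  d/dx[-8] = 0

The pieces without y' make up ∂F/∂x and the coefficient of y' is ∂F/∂y:
  ∂F/∂x = -4,
  ∂F/∂y = tan(y)^2 + 1.

Since d/dx[F] = ∂F/∂x + (∂F/∂y)·y' = 0, solve for y':
  (∂F/∂y)·y' = -∂F/∂x
  dy/dx = -(∂F/∂x)/(∂F/∂y) = -(-4)/(tan(y)^2 + 1) = 4cos(y)^2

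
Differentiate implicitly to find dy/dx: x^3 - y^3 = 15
Apply d/dx to both sides, remembering that y depends on x. Each occurrence of y therefore brings in a y' = dy/dx via the chain rule.

With F(x, y) equal to the left-hand side minus the right, differentiate F term by term:
  d/dx[x^3] = 3x^2
  d/dx[-y^3] = -3y^2·y'
  d/dx[-15] = 0
Adding these up, d/dx[F] = 0 becomes
  (3x^2) + (-3y^2)·y' = 0,
so isolating y',
  dy/dx = -(3x^2)/(-3y^2) = x^2/y^2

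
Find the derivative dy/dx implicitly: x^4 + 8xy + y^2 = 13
Take d/dx of both sides. Since y is implicitly a function of x, the chain rule attaches a y' = dy/dx factor whenever we differentiate through y.

Set F(x, y) = (left side) − (right side), so the curve is F = 0. Differentiating each term of F:
  d/dx[x^4] = 4x^3
  d/dx[8xy] = 8x·y' + 8y
  d/dx[y^2] = 2y·y'
  d/dx[-13] = 0

Collecting, the y'-free part is the partial derivative in x and the y' coefficient is the partial derivative in y:
  ∂F/∂x = 4x^3 + 8y
  ∂F/∂y = 8x + 2y

so d/dx[F(x, y(x))] = ∂F/∂x + (∂F/∂y)·y' = 0. Rearranging,
  dy/dx = -(∂F/∂x)/(∂F/∂y) = -(4x^3 + 8y)/(8x + 2y) = 2(-x^3 - 2y)/(4x + y)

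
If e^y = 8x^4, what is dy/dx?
Apply d/dx to both sides, remembering that y depends on x. Each occurrence of y therefore brings in a y' = dy/dx via the chain rule.

With F(x, y) equal to the left-hand side minus the right, differentiate F term by term:
  d/dx[-8x^4] = -32x^3
  d/dx[e^(y)] = y'·e^(y)
Adding these up, d/dx[F] = 0 becomes
  (-32x^3) + (e^(y))·y' = 0,
so isolating y',
  dy/dx = -(-32x^3)/(e^(y)) = 32x^3e^(-y)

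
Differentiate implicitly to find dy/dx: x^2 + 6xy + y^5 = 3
Differentiate both sides with respect to x, treating y as y(x). By the chain rule, any term containing y contributes a factor of y' = dy/dx when we differentiate it.

Move every term to one side and write the relation as F(x, y) = 0. Term by term,
  d/dx[x^2] = 2x
  d/dx[6xy] = 6x·y' + 6y
  d/dx[y^5] = 5y^4·y'
  d/dx[-3] = 0

The pieces without y' make up ∂F/∂x and the coefficient of y' is ∂F/∂y:
  ∂F/∂x = 2x + 6y,
  ∂F/∂y = 6x + 5y^4.

Since d/dx[F] = ∂F/∂x + (∂F/∂y)·y' = 0, solve for y':
  (∂F/∂y)·y' = -∂F/∂x
  dy/dx = -(∂F/∂x)/(∂F/∂y) = -(2x + 6y)/(6x + 5y^4) = 2(-x - 3y)/(6x + 5y^4)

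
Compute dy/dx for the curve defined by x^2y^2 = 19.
Take d/dx of both sides. Since y is implicitly a function of x, the chain rule attaches a y' = dy/dx factor whenever we differentiate through y.

Set F(x, y) = (left side) − (right side), so the curve is F = 0. Differentiating each term of F:
  d/dx[x^2y^2] = 2x^2y·y' + 2xy^2
  d/dx[-19] = 0

Collecting, the y'-free part is the partial derivative in x and the y' coefficient is the partial derivative in y:
  ∂F/∂x = 2xy^2
  ∂F/∂y = 2x^2y

so d/dx[F(x, y(x))] = ∂F/∂x + (∂F/∂y)·y' = 0. Rearranging,
  dy/dx = -(∂F/∂x)/(∂F/∂y) = -(2xy^2)/(2x^2y) = -y/x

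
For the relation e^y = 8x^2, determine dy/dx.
Apply d/dx to both sides, remembering that y depends on x. Each occurrence of y therefore brings in a y' = dy/dx via the chain rule.

With F(x, y) equal to the left-hand side minus the right, differentiate F term by term:
  d/dx[-8x^2] = -16x
  d/dx[e^(y)] = y'·e^(y)
Adding these up, d/dx[F] = 0 becomes
  (-16x) + (e^(y))·y' = 0,
so isolating y',
  dy/dx = -(-16x)/(e^(y)) = 16x·e^(-y)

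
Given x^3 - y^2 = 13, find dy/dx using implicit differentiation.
Differentiate the relation implicitly: treat y = y(x) and apply the chain rule, so every y-derivative picks up a y' = dy/dx factor.

With everything moved to the left-hand side, differentiate term by term:
  d/dx[x^3] = 3x^2
  d/dx[-y^2] = -2y·y'
  d/dx[-13] = 0

Separating the contributions that come from x directly and those that come through y:
  without y':      3x^2
  multiplying y':  -2y

so (3x^2) + (-2y)·y' = 0, and therefore
  dy/dx = -(3x^2)/(-2y) = 3x^2/(2y)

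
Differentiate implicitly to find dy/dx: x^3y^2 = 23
Differentiate both sides with respect to x, treating y as y(x). By the chain rule, any term containing y contributes a factor of y' = dy/dx when we differentiate it.

Move every term to one side and write the relation as F(x, y) = 0. Term by term,
  d/dx[x^3y^2] = 2x^3y·y' + 3x^2y^2
  d/dx[-23] = 0

The pieces without y' make up ∂F/∂x and the coefficient of y' is ∂F/∂y:
  ∂F/∂x = 3x^2y^2,
  ∂F/∂y = 2x^3y.

Since d/dx[F] = ∂F/∂x + (∂F/∂y)·y' = 0, solve for y':
  (∂F/∂y)·y' = -∂F/∂x
  dy/dx = -(∂F/∂x)/(∂F/∂y) = -(3x^2y^2)/(2x^3y) = -3y/(2x)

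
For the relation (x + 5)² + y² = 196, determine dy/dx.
Differentiate the relation implicitly: treat y = y(x) and apply the chain rule, so every y-derivative picks up a y' = dy/dx factor.

With everything moved to the left-hand side, differentiate term by term:
  d/dx[y^2] = 2y·y'
  d/dx[(x + 5)^2] = 2x + 10
  d/dx[-196] = 0

Separating the contributions that come from x directly and those that come through y:
  without y':      2x + 10
  multiplying y':  2y

so (2x + 10) + (2y)·y' = 0, and therefore
  dy/dx = -(2x + 10)/(2y) = (-x - 5)/y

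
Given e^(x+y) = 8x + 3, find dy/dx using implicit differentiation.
Apply d/dx to both sides, remembering that y depends on x. Each occurrence of y therefore brings in a y' = dy/dx via the chain rule.

With F(x, y) equal to the left-hand side minus the right, differentiate F term by term:
  d/dx[-8x] = -8
  d/dx[e^(x + y)] = (y' + 1)·e^(x + y)
  d/dx[-3] = 0
Adding these up, d/dx[F] = 0 becomes
  (e^(x + y) - 8) + (e^(x + y))·y' = 0,
so isolating y',
  dy/dx = -(e^(x + y) - 8)/(e^(x + y)) = 8e^(-x - y) - 1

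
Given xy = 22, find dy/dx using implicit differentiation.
Take d/dx of both sides. Since y is implicitly a function of x, the chain rule attaches a y' = dy/dx factor whenever we differentiate through y.

Set F(x, y) = (left side) − (right side), so the curve is F = 0. Differentiating each term of F:
  d/dx[xy] = x·y' + y
  d/dx[-22] = 0

Collecting, the y'-free part is the partial derivative in x and the y' coefficient is the partial derivative in y:
  ∂F/∂x = y
  ∂F/∂y = x

so d/dx[F(x, y(x))] = ∂F/∂x + (∂F/∂y)·y' = 0. Rearranging,
  dy/dx = -(∂F/∂x)/(∂F/∂y) = -(y)/(x) = -y/x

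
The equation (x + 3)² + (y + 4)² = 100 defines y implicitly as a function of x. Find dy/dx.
Apply d/dx to both sides, remembering that y depends on x. Each occurrence of y therefore brings in a y' = dy/dx via the chain rule.

With F(x, y) equal to the left-hand side minus the right, differentiate F term by term:
  d/dx[(x + 3)^2] = 2x + 6
  d/dx[(y + 4)^2] = 2·y'(y + 4)
  d/dx[-100] = 0
Adding these up, d/dx[F] = 0 becomes
  (2x + 6) + (2y + 8)·y' = 0,
so isolating y',
  dy/dx = -(2x + 6)/(2y + 8) = (-x - 3)/(y + 4)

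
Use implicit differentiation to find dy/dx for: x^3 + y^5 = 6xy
Take d/dx of both sides. Since y is implicitly a function of x, the chain rule attaches a y' = dy/dx factor whenever we differentiate through y.

Set F(x, y) = (left side) − (right side), so the curve is F = 0. Differentiating each term of F:
  d/dx[x^3] = 3x^2
  d/dx[-6xy] = -6x·y' - 6y
  d/dx[y^5] = 5y^4·y'

Collecting, the y'-free part is the partial derivative in x and the y' coefficient is the partial derivative in y:
  ∂F/∂x = 3x^2 - 6y
  ∂F/∂y = -6x + 5y^4

so d/dx[F(x, y(x))] = ∂F/∂x + (∂F/∂y)·y' = 0. Rearranging,
  dy/dx = -(∂F/∂x)/(∂F/∂y) = -(3x^2 - 6y)/(-6x + 5y^4) = 3(x^2 - 2y)/(6x - 5y^4)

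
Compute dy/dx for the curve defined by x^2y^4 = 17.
Differentiate the relation implicitly: treat y = y(x) and apply the chain rule, so every y-derivative picks up a y' = dy/dx factor.

With everything moved to the left-hand side, differentiate term by term:
  d/dx[x^2y^4] = 4x^2y^3·y' + 2xy^4
  d/dx[-17] = 0

Separating the contributions that come from x directly and those that come through y:
  without y':      2xy^4
  multiplying y':  4x^2y^3

so (2xy^4) + (4x^2y^3)·y' = 0, and therefore
  dy/dx = -(2xy^4)/(4x^2y^3) = -y/(2x)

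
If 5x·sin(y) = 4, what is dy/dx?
Differentiate both sides with respect to x, treating y as y(x). By the chain rule, any term containing y contributes a factor of y' = dy/dx when we differentiate it.

Move every term to one side and write the relation as F(x, y) = 0. Term by term,
  d/dx[5x·sin(y)] = 5x·y'·cos(y) + 5sin(y)
  d/dx[-4] = 0

The pieces without y' make up ∂F/∂x and the coefficient of y' is ∂F/∂y:
  ∂F/∂x = 5sin(y),
  ∂F/∂y = 5x·cos(y).

Since d/dx[F] = ∂F/∂x + (∂F/∂y)·y' = 0, solve for y':
  (∂F/∂y)·y' = -∂F/∂x
  dy/dx = -(∂F/∂x)/(∂F/∂y) = -(5sin(y))/(5x·cos(y)) = -tan(y)/x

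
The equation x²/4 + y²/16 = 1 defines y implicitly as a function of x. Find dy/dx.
Differentiate both sides with respect to x, treating y as y(x). By the chain rule, any term containing y contributes a factor of y' = dy/dx when we differentiate it.

Move every term to one side and write the relation as F(x, y) = 0. Term by term,
  d/dx[x^2/4] = x/2
  d/dx[y^2/16] = y·y'/8
  d/dx[-1] = 0

The pieces without y' make up ∂F/∂x and the coefficient of y' is ∂F/∂y:
  ∂F/∂x = x/2,
  ∂F/∂y = y/8.

Since d/dx[F] = ∂F/∂x + (∂F/∂y)·y' = 0, solve for y':
  (∂F/∂y)·y' = -∂F/∂x
  dy/dx = -(∂F/∂x)/(∂F/∂y) = -(x/2)/(y/8) = -4x/y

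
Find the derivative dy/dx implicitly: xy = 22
Take d/dx of both sides. Since y is implicitly a function of x, the chain rule attaches a y' = dy/dx factor whenever we differentiate through y.

Set F(x, y) = (left side) − (right side), so the curve is F = 0. Differentiating each term of F:
  d/dx[xy] = x·y' + y
  d/dx[-22] = 0

Collecting, the y'-free part is the partial derivative in x and the y' coefficient is the partial derivative in y:
  ∂F/∂x = y
  ∂F/∂y = x

so d/dx[F(x, y(x))] = ∂F/∂x + (∂F/∂y)·y' = 0. Rearranging,
  dy/dx = -(∂F/∂x)/(∂F/∂y) = -(y)/(x) = -y/x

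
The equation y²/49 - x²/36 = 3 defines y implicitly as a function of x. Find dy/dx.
Take d/dx of both sides. Since y is implicitly a function of x, the chain rule attaches a y' = dy/dx factor whenever we differentiate through y.

Set F(x, y) = (left side) − (right side), so the curve is F = 0. Differentiating each term of F:
  d/dx[-x^2/36] = -x/18
  d/dx[y^2/49] = 2y·y'/49
  d/dx[-3] = 0

Collecting, the y'-free part is the partial derivative in x and the y' coefficient is the partial derivative in y:
  ∂F/∂x = -x/18
  ∂F/∂y = 2y/49

so d/dx[F(x, y(x))] = ∂F/∂x + (∂F/∂y)·y' = 0. Rearranging,
  dy/dx = -(∂F/∂x)/(∂F/∂y) = -(-x/18)/(2y/49) = 49x/(36y)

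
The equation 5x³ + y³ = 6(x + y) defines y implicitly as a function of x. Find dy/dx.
Take d/dx of both sides. Since y is implicitly a function of x, the chain rule attaches a y' = dy/dx factor whenever we differentiate through y.

Set F(x, y) = (left side) − (right side), so the curve is F = 0. Differentiating each term of F:
  d/dx[5x^3] = 15x^2
  d/dx[-6x] = -6
  d/dx[y^3] = 3y^2·y'
  d/dx[-6y] = -6·y'

Collecting, the y'-free part is the partial derivative in x and the y' coefficient is the partial derivative in y:
  ∂F/∂x = 15x^2 - 6
  ∂F/∂y = 3y^2 - 6

so d/dx[F(x, y(x))] = ∂F/∂x + (∂F/∂y)·y' = 0. Rearranging,
  dy/dx = -(∂F/∂x)/(∂F/∂y) = -(15x^2 - 6)/(3y^2 - 6) = (2 - 5x^2)/(y^2 - 2)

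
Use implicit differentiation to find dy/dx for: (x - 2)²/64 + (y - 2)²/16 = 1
Apply d/dx to both sides, remembering that y depends on x. Each occurrence of y therefore brings in a y' = dy/dx via the chain rule.

With F(x, y) equal to the left-hand side minus the right, differentiate F term by term:
  d/dx[(x - 2)^2/64] = x/32 - 1/16
  d/dx[(y - 2)^2/16] = y'(y - 2)/8
  d/dx[-1] = 0
Adding these up, d/dx[F] = 0 becomes
  (x/32 - 1/16) + (y/8 - 1/4)·y' = 0,
so isolating y',
  dy/dx = -(x/32 - 1/16)/(y/8 - 1/4)
        = -((x - 2)/32)/((y - 2)/8) = (2 - x)/(4(y - 2))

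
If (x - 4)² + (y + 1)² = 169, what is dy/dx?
Take d/dx of both sides. Since y is implicitly a function of x, the chain rule attaches a y' = dy/dx factor whenever we differentiate through y.

Set F(x, y) = (left side) − (right side), so the curve is F = 0. Differentiating each term of F:
  d/dx[(x - 4)^2] = 2x - 8
  d/dx[(y + 1)^2] = 2·y'(y + 1)
  d/dx[-169] = 0

Collecting, the y'-free part is the partial derivative in x and the y' coefficient is the partial derivative in y:
  ∂F/∂x = 2x - 8
  ∂F/∂y = 2y + 2

so d/dx[F(x, y(x))] = ∂F/∂x + (∂F/∂y)·y' = 0. Rearranging,
  dy/dx = -(∂F/∂x)/(∂F/∂y) = -(2x - 8)/(2y + 2) = (4 - x)/(y + 1)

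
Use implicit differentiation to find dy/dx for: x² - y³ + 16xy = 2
Take d/dx of both sides. Since y is implicitly a function of x, the chain rule attaches a y' = dy/dx factor whenever we differentiate through y.

Set F(x, y) = (left side) − (right side), so the curve is F = 0. Differentiating each term of F:
  d/dx[x^2] = 2x
  d/dx[16xy] = 16x·y' + 16y
  d/dx[-y^3] = -3y^2·y'
  d/dx[-2] = 0

Collecting, the y'-free part is the partial derivative in x and the y' coefficient is the partial derivative in y:
  ∂F/∂x = 2x + 16y
  ∂F/∂y = 16x - 3y^2

so d/dx[F(x, y(x))] = ∂F/∂x + (∂F/∂y)·y' = 0. Rearranging,
  dy/dx = -(∂F/∂x)/(∂F/∂y) = -(2x + 16y)/(16x - 3y^2) = 2(-x - 8y)/(16x - 3y^2)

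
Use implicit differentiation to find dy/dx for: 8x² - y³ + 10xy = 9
Differentiate the relation implicitly: treat y = y(x) and apply the chain rule, so every y-derivative picks up a y' = dy/dx factor.

With everything moved to the left-hand side, differentiate term by term:
  d/dx[8x^2] = 16x
  d/dx[10xy] = 10x·y' + 10y
  d/dx[-y^3] = -3y^2·y'
  d/dx[-9] = 0

Separating the contributions that come from x directly and those that come through y:
  without y':      16x + 10y
  multiplying y':  10x - 3y^2

so (16x + 10y) + (10x - 3y^2)·y' = 0, and therefore
  dy/dx = -(16x + 10y)/(10x - 3y^2) = 2(-8x - 5y)/(10x - 3y^2)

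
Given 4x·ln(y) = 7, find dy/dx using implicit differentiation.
Differentiate the relation implicitly: treat y = y(x) and apply the chain rule, so every y-derivative picks up a y' = dy/dx factor.

With everything moved to the left-hand side, differentiate term by term:
  d/dx[4x·ln(y)] = 4x·y'/y + 4ln(y)
  d/dx[-7] = 0

Separating the contributions that come from x directly and those that come through y:
  without y':      4ln(y)
  multiplying y':  4x/y

so (4ln(y)) + (4x/y)·y' = 0, and therefore
  dy/dx = -(4ln(y))/(4x/y) = -y·ln(y)/x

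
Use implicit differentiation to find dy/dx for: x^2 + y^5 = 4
Apply d/dx to both sides, remembering that y depends on x. Each occurrence of y therefore brings in a y' = dy/dx via the chain rule.

With F(x, y) equal to the left-hand side minus the right, differentiate F term by term:
  d/dx[x^2] = 2x
  d/dx[y^5] = 5y^4·y'
  d/dx[-4] = 0
Adding these up, d/dx[F] = 0 becomes
  (2x) + (5y^4)·y' = 0,
so isolating y',
  dy/dx = -(2x)/(5y^4) = -2x/(5y^4)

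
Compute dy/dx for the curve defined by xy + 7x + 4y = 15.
Take d/dx of both sides. Since y is implicitly a function of x, the chain rule attaches a y' = dy/dx factor whenever we differentiate through y.

Set F(x, y) = (left side) − (right side), so the curve is F = 0. Differentiating each term of F:
  d/dx[xy] = x·y' + y
  d/dx[7x] = 7
  d/dx[4y] = 4·y'
  d/dx[-15] = 0

Collecting, the y'-free part is the partial derivative in x and the y' coefficient is the partial derivative in y:
  ∂F/∂x = y + 7
  ∂F/∂y = x + 4

so d/dx[F(x, y(x))] = ∂F/∂x + (∂F/∂y)·y' = 0. Rearranging,
  dy/dx = -(∂F/∂x)/(∂F/∂y) = -(y + 7)/(x + 4) = (-y - 7)/(x + 4)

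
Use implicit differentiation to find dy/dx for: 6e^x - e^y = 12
Apply d/dx to both sides, remembering that y depends on x. Each occurrence of y therefore brings in a y' = dy/dx via the chain rule.

With F(x, y) equal to the left-hand side minus the right, differentiate F term by term:
  d/dx[6e^(x)] = 6e^(x)
  d/dx[-e^(y)] = -y'·e^(y)
  d/dx[-12] = 0
Adding these up, d/dx[F] = 0 becomes
  (6e^(x)) + (-e^(y))·y' = 0,
so isolating y',
  dy/dx = -(6e^(x))/(-e^(y)) = 6e^(x - y)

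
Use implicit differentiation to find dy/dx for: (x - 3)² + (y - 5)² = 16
Differentiate the relation implicitly: treat y = y(x) and apply the chain rule, so every y-derivative picks up a y' = dy/dx factor.

With everything moved to the left-hand side, differentiate term by term:
  d/dx[(x - 3)^2] = 2x - 6
  d/dx[(y - 5)^2] = 2·y'(y - 5)
  d/dx[-16] = 0

Separating the contributions that come from x directly and those that come through y:
  without y':      2x - 6
  multiplying y':  2y - 10

so (2x - 6) + (2y - 10)·y' = 0, and therefore
  dy/dx = -(2x - 6)/(2y - 10) = (3 - x)/(y - 5)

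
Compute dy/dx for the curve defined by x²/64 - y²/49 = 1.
Differentiate both sides with respect to x, treating y as y(x). By the chain rule, any term containing y contributes a factor of y' = dy/dx when we differentiate it.

Move every term to one side and write the relation as F(x, y) = 0. Term by term,
  d/dx[x^2/64] = x/32
  d/dx[-y^2/49] = -2y·y'/49
  d/dx[-1] = 0

The pieces without y' make up ∂F/∂x and the coefficient of y' is ∂F/∂y:
  ∂F/∂x = x/32,
  ∂F/∂y = -2y/49.

Since d/dx[F] = ∂F/∂x + (∂F/∂y)·y' = 0, solve for y':
  (∂F/∂y)·y' = -∂F/∂x
  dy/dx = -(∂F/∂x)/(∂F/∂y) = -(x/32)/(-2y/49) = 49x/(64y)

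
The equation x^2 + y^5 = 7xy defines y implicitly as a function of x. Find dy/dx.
Differentiate both sides with respect to x, treating y as y(x). By the chain rule, any term containing y contributes a factor of y' = dy/dx when we differentiate it.

Move every term to one side and write the relation as F(x, y) = 0. Term by term,
  d/dx[x^2] = 2x
  d/dx[-7xy] = -7x·y' - 7y
  d/dx[y^5] = 5y^4·y'

The pieces without y' make up ∂F/∂x and the coefficient of y' is ∂F/∂y:
  ∂F/∂x = 2x - 7y,
  ∂F/∂y = -7x + 5y^4.

Since d/dx[F] = ∂F/∂x + (∂F/∂y)·y' = 0, solve for y':
  (∂F/∂y)·y' = -∂F/∂x
  dy/dx = -(∂F/∂x)/(∂F/∂y) = -(2x - 7y)/(-7x + 5y^4) = (2x - 7y)/(7x - 5y^4)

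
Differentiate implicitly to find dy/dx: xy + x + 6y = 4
Take d/dx of both sides. Since y is implicitly a function of x, the chain rule attaches a y' = dy/dx factor whenever we differentiate through y.

Set F(x, y) = (left side) − (right side), so the curve is F = 0. Differentiating each term of F:
  d/dx[xy] = x·y' + y
  d/dx[x] = 1
  d/dx[6y] = 6·y'
  d/dx[-4] = 0

Collecting, the y'-free part is the partial derivative in x and the y' coefficient is the partial derivative in y:
  ∂F/∂x = y + 1
  ∂F/∂y = x + 6

so d/dx[F(x, y(x))] = ∂F/∂x + (∂F/∂y)·y' = 0. Rearranging,
  dy/dx = -(∂F/∂x)/(∂F/∂y) = -(y + 1)/(x + 6) = (-y - 1)/(x + 6)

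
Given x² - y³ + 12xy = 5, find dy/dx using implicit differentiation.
Apply d/dx to both sides, remembering that y depends on x. Each occurrence of y therefore brings in a y' = dy/dx via the chain rule.

With F(x, y) equal to the left-hand side minus the right, differentiate F term by term:
  d/dx[x^2] = 2x
  d/dx[12xy] = 12x·y' + 12y
  d/dx[-y^3] = -3y^2·y'
  d/dx[-5] = 0
Adding these up, d/dx[F] = 0 becomes
  (2x + 12y) + (12x - 3y^2)·y' = 0,
so isolating y',
  dy/dx = -(2x + 12y)/(12x - 3y^2) = 2(-x - 6y)/(3(4x - y^2))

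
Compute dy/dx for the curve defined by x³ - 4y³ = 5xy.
Take d/dx of both sides. Since y is implicitly a function of x, the chain rule attaches a y' = dy/dx factor whenever we differentiate through y.

Set F(x, y) = (left side) − (right side), so the curve is F = 0. Differentiating each term of F:
  d/dx[x^3] = 3x^2
  d/dx[-5xy] = -5x·y' - 5y
  d/dx[-4y^3] = -12y^2·y'

Collecting, the y'-free part is the partial derivative in x and the y' coefficient is the partial derivative in y:
  ∂F/∂x = 3x^2 - 5y
  ∂F/∂y = -5x - 12y^2

so d/dx[F(x, y(x))] = ∂F/∂x + (∂F/∂y)·y' = 0. Rearranging,
  dy/dx = -(∂F/∂x)/(∂F/∂y) = -(3x^2 - 5y)/(-5x - 12y^2) = (3x^2 - 5y)/(5x + 12y^2)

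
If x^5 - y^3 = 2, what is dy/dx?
Differentiate both sides with respect to x, treating y as y(x). By the chain rule, any term containing y contributes a factor of y' = dy/dx when we differentiate it.

Move every term to one side and write the relation as F(x, y) = 0. Term by term,
  d/dx[x^5] = 5x^4
  d/dx[-y^3] = -3y^2·y'
  d/dx[-2] = 0

The pieces without y' make up ∂F/∂x and the coefficient of y' is ∂F/∂y:
  ∂F/∂x = 5x^4,
  ∂F/∂y = -3y^2.

Since d/dx[F] = ∂F/∂x + (∂F/∂y)·y' = 0, solve for y':
  (∂F/∂y)·y' = -∂F/∂x
  dy/dx = -(∂F/∂x)/(∂F/∂y) = -(5x^4)/(-3y^2) = 5x^4/(3y^2)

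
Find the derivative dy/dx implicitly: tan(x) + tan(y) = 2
Differentiate both sides with respect to x, treating y as y(x). By the chain rule, any term containing y contributes a factor of y' = dy/dx when we differentiate it.

Move every term to one side and write the relation as F(x, y) = 0. Term by term,
  d/dx[tan(x)] = tan(x)^2 + 1
  d/dx[tan(y)] = y'(tan(y)^2 + 1)
  d/dx[-2] = 0

The pieces without y' make up ∂F/∂x and the coefficient of y' is ∂F/∂y:
  ∂F/∂x = tan(x)^2 + 1,
  ∂F/∂y = tan(y)^2 + 1.

Since d/dx[F] = ∂F/∂x + (∂F/∂y)·y' = 0, solve for y':
  (∂F/∂y)·y' = -∂F/∂x
  dy/dx = -(∂F/∂x)/(∂F/∂y) = -(tan(x)^2 + 1)/(tan(y)^2 + 1) = -cos(y)^2/cos(x)^2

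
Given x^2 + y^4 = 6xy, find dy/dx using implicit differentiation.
Take d/dx of both sides. Since y is implicitly a function of x, the chain rule attaches a y' = dy/dx factor whenever we differentiate through y.

Set F(x, y) = (left side) − (right side), so the curve is F = 0. Differentiating each term of F:
  d/dx[x^2] = 2x
  d/dx[-6xy] = -6x·y' - 6y
  d/dx[y^4] = 4y^3·y'

Collecting, the y'-free part is the partial derivative in x and the y' coefficient is the partial derivative in y:
  ∂F/∂x = 2x - 6y
  ∂F/∂y = -6x + 4y^3

so d/dx[F(x, y(x))] = ∂F/∂x + (∂F/∂y)·y' = 0. Rearranging,
  dy/dx = -(∂F/∂x)/(∂F/∂y) = -(2x - 6y)/(-6x + 4y^3) = (x - 3y)/(3x - 2y^3)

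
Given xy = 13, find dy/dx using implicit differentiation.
Take d/dx of both sides. Since y is implicitly a function of x, the chain rule attaches a y' = dy/dx factor whenever we differentiate through y.

Set F(x, y) = (left side) − (right side), so the curve is F = 0. Differentiating each term of F:
  d/dx[xy] = x·y' + y
  d/dx[-13] = 0

Collecting, the y'-free part is the partial derivative in x and the y' coefficient is the partial derivative in y:
  ∂F/∂x = y
  ∂F/∂y = x

so d/dx[F(x, y(x))] = ∂F/∂x + (∂F/∂y)·y' = 0. Rearranging,
  dy/dx = -(∂F/∂x)/(∂F/∂y) = -(y)/(x) = -y/x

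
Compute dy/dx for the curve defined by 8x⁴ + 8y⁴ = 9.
Differentiate both sides with respect to x, treating y as y(x). By the chain rule, any term containing y contributes a factor of y' = dy/dx when we differentiate it.

Move every term to one side and write the relation as F(x, y) = 0. Term by term,
  d/dx[8x^4] = 32x^3
  d/dx[8y^4] = 32y^3·y'
  d/dx[-9] = 0

The pieces without y' make up ∂F/∂x and the coefficient of y' is ∂F/∂y:
  ∂F/∂x = 32x^3,
  ∂F/∂y = 32y^3.

Since d/dx[F] = ∂F/∂x + (∂F/∂y)·y' = 0, solve for y':
  (∂F/∂y)·y' = -∂F/∂x
  dy/dx = -(∂F/∂x)/(∂F/∂y) = -(32x^3)/(32y^3) = -x^3/y^3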